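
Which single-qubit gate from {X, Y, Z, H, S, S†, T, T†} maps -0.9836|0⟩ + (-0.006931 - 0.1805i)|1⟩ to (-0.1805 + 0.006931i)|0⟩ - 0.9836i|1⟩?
Y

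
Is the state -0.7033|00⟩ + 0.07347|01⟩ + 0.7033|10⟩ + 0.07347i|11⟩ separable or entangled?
Entangled

Writing the state as a|00⟩ + b|01⟩ + c|10⟩ + d|11⟩, it is a product state iff ad − bc = 0.
Here (a, b, c, d) = (-0.7033, 0.07347, 0.7033, 0.07347i): ad − bc = (-0.7033)(0.07347i) − (0.07347)(0.7033) = (-0.05167 - 0.05167i) ≠ 0, so the state is entangled.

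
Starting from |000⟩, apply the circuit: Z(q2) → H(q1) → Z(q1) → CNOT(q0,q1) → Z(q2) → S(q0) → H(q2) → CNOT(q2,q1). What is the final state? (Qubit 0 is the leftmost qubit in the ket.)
1/2|000⟩ - 1/2|001⟩ - 1/2|010⟩ + 1/2|011⟩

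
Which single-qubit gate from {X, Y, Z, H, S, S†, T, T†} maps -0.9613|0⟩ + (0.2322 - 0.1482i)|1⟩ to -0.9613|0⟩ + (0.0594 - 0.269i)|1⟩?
T†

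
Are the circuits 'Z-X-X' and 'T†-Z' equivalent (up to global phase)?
No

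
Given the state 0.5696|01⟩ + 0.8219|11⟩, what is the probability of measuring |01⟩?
0.3244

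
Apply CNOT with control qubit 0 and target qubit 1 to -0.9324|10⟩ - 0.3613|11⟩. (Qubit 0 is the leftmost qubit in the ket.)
-0.3613|10⟩ - 0.9324|11⟩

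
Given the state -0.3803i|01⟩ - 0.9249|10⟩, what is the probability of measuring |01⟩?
0.1446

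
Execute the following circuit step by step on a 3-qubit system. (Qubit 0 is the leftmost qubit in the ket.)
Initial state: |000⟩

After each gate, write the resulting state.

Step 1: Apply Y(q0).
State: i|100⟩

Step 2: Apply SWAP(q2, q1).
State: i|100⟩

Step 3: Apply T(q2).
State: i|100⟩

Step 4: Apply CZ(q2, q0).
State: i|100⟩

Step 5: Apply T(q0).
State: (-1/√2 + (1/√2)i)|100⟩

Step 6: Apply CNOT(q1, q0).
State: (-1/√2 + (1/√2)i)|100⟩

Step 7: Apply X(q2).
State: (-1/√2 + (1/√2)i)|101⟩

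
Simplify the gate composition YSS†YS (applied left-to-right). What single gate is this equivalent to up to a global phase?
S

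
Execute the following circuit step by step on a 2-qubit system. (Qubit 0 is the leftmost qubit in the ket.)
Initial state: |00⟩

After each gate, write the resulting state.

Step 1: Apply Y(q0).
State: i|10⟩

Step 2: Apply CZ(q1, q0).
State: i|10⟩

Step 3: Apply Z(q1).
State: i|10⟩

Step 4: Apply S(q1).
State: i|10⟩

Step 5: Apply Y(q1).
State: -|11⟩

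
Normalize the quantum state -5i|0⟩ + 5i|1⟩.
-(1/√2)i|0⟩ + (1/√2)i|1⟩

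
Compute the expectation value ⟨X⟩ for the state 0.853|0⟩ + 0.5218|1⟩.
0.8902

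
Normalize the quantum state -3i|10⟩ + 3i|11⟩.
-(1/√2)i|10⟩ + (1/√2)i|11⟩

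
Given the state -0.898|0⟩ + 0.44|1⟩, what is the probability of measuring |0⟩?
0.8064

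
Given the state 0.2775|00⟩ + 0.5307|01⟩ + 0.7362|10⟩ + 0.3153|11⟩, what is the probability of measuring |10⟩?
0.542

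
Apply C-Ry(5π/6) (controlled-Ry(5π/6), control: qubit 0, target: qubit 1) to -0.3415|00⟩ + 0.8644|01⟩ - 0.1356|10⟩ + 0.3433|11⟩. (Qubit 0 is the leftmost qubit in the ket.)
-0.3415|00⟩ + 0.8644|01⟩ - 0.3667|10⟩ - 0.04213|11⟩

C-Ry(5π/6) leaves the control-|0⟩ kets |00⟩, |01⟩ unchanged and applies Ry(5π/6) to qubit 1 on the control-|1⟩ pair (|10⟩, |11⟩).
Ry(5π/6) = [[cos(θ/2), −sin(θ/2)], [sin(θ/2), cos(θ/2)]]; θ = 5π/6, cos(θ/2) ≈ 0.258819, sin(θ/2) ≈ 0.965926.
With a = amp(|10⟩) = -0.1356 and b = amp(|11⟩) = 0.3433:
new amp(|10⟩) = (0.258819)·a + (-0.965926)·b = -0.3667
new amp(|11⟩) = (0.965926)·a + (0.258819)·b = -0.04213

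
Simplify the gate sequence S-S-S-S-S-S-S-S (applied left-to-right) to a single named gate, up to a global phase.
I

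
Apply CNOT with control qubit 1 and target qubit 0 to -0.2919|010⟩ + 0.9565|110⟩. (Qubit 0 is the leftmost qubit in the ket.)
0.9565|010⟩ - 0.2919|110⟩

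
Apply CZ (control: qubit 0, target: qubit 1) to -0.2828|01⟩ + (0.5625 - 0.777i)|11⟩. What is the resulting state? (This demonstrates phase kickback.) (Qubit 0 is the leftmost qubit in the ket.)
-0.2828|01⟩ + (-0.5625 + 0.777i)|11⟩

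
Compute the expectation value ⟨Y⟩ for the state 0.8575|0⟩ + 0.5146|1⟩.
0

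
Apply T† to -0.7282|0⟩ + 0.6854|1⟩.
-0.7282|0⟩ + (0.4847 - 0.4847i)|1⟩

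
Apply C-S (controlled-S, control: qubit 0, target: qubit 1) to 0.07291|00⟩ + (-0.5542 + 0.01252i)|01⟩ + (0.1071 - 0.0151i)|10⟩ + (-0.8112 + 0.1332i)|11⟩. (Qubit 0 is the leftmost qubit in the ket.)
0.07291|00⟩ + (-0.5542 + 0.01252i)|01⟩ + (0.1071 - 0.0151i)|10⟩ + (-0.1332 - 0.8112i)|11⟩

C-S leaves the control-|0⟩ kets |00⟩, |01⟩ unchanged and applies S to qubit 1 on the control-|1⟩ pair (|10⟩, |11⟩).
S = [[1, 0], [0, i]].
With a = amp(|10⟩) = (0.1071 - 0.0151i) and b = amp(|11⟩) = (-0.8112 + 0.1332i):
new amp(|10⟩) = (1)·a = (0.1071 - 0.0151i)
new amp(|11⟩) = (i)·b = (-0.1332 - 0.8112i)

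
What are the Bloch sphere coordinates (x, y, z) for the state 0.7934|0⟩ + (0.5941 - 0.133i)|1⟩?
(0.9427, -0.211, 0.2588)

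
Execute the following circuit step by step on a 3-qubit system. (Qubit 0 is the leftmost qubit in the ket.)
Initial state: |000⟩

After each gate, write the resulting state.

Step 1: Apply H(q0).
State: 1/√2|000⟩ + 1/√2|100⟩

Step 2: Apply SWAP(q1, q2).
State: 1/√2|000⟩ + 1/√2|100⟩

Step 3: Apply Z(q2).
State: 1/√2|000⟩ + 1/√2|100⟩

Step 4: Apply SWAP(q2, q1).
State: 1/√2|000⟩ + 1/√2|100⟩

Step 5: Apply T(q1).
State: 1/√2|000⟩ + 1/√2|100⟩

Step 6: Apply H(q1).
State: 1/2|000⟩ + 1/2|010⟩ + 1/2|100⟩ + 1/2|110⟩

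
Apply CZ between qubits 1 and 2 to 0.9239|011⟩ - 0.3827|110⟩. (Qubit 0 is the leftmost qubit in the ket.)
-0.9239|011⟩ - 0.3827|110⟩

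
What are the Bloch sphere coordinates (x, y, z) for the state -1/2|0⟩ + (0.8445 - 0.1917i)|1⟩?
(-0.8445, 0.1917, -0.4999)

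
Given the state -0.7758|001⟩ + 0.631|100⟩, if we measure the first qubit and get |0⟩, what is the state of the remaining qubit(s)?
-|01⟩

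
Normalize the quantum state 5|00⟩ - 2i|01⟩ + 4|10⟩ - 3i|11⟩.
0.6804|00⟩ - 0.2722i|01⟩ + 0.5443|10⟩ - (1/√6)i|11⟩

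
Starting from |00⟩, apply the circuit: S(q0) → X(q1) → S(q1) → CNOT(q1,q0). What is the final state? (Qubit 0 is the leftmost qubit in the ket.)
i|11⟩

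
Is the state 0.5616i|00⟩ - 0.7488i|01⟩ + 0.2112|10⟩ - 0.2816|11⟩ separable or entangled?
Separable

Writing the state as a|00⟩ + b|01⟩ + c|10⟩ + d|11⟩, it is a product state iff ad − bc = 0.
Here (a, b, c, d) = (0.5616i, -0.7488i, 0.2112, -0.2816): ad − bc = (0.5616i)(-0.2816) − (-0.7488i)(0.2112) = 0, so the state is separable.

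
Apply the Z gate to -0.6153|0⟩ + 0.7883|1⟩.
-0.6153|0⟩ - 0.7883|1⟩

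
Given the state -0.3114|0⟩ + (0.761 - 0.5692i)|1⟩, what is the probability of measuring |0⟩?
0.09697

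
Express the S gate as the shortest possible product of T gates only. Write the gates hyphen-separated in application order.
T-T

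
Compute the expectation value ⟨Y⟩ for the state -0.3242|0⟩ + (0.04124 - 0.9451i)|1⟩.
0.6128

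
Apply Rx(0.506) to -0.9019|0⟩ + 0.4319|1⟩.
(-0.8732 - 0.1081i)|0⟩ + (0.4182 + 0.2258i)|1⟩

Rx(0.506) = [[cos(θ/2), −i·sin(θ/2)], [−i·sin(θ/2), cos(θ/2)]]; θ = 0.506, cos(θ/2) ≈ 0.968166, sin(θ/2) ≈ 0.25031.
With a = amp(|0⟩) = -0.9019 and b = amp(|1⟩) = 0.4319:
new amp(|0⟩) = (0.968166)·a + (-0.25031i)·b = (-0.8732 - 0.1081i)
new amp(|1⟩) = (-0.25031i)·a + (0.968166)·b = (0.4182 + 0.2258i)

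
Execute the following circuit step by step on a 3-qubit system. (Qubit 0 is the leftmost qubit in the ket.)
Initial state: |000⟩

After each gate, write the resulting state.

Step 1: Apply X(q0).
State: |100⟩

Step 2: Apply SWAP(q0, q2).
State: |001⟩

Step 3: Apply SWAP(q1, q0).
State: |001⟩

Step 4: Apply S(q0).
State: |001⟩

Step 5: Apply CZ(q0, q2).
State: |001⟩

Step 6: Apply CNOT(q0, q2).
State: |001⟩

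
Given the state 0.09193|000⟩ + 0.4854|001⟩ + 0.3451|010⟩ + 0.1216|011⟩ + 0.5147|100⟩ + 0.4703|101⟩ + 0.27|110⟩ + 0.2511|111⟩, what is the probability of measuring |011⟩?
0.01479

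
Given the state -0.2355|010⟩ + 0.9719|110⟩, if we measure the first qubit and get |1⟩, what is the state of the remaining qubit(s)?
|10⟩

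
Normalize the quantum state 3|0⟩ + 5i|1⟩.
0.5145|0⟩ + 0.8575i|1⟩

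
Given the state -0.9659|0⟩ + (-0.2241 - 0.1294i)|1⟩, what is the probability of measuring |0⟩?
0.933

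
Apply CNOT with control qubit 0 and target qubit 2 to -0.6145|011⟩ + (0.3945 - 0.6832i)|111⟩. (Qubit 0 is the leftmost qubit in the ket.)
-0.6145|011⟩ + (0.3945 - 0.6832i)|110⟩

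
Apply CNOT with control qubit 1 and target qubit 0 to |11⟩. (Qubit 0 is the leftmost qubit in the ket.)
|01⟩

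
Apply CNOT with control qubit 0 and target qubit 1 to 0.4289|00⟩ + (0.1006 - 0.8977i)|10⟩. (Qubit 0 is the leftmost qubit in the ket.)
0.4289|00⟩ + (0.1006 - 0.8977i)|11⟩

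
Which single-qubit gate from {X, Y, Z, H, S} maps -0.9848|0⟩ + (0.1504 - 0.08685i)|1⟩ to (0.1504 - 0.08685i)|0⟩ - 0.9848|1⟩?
X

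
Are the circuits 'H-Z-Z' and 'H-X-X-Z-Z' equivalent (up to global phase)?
Yes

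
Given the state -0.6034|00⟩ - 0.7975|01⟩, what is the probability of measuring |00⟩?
0.3641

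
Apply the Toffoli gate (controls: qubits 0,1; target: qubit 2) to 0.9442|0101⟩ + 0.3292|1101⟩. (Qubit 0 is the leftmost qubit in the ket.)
0.9442|0101⟩ + 0.3292|1111⟩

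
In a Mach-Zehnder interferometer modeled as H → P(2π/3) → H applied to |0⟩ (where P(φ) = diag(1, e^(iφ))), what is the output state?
(0.25 + 0.433i)|0⟩ + (0.75 - 0.433i)|1⟩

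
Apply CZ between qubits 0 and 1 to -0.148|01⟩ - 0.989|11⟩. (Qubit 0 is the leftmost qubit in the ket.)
-0.148|01⟩ + 0.989|11⟩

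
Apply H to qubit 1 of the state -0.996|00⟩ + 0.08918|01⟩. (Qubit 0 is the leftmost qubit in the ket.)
-0.6412|00⟩ - 0.7673|01⟩

H on qubit 1 mixes each pair of kets that differ only in qubit 1: amplitudes (a, b) of (|…0…⟩, |…1…⟩) become ((a + b)/√2, (a − b)/√2). Kets absent from the input have amplitude 0.
(|00⟩, |01⟩): (a, b) = (-0.996, 0.08918) → (-0.6412, -0.7673)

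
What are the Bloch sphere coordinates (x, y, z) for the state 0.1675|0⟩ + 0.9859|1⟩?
(0.3303, 0, -0.9439)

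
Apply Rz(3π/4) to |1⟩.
(0.3827 + 0.9239i)|1⟩

Rz(3π/4) = [[e^(−iθ/2), 0], [0, e^(iθ/2)]] with e^(±iθ/2) = cos(θ/2) ± i·sin(θ/2); θ = 3π/4, cos(θ/2) ≈ 0.382683, sin(θ/2) ≈ 0.92388.
With a = amp(|0⟩) = 0 and b = amp(|1⟩) = 1:
new amp(|0⟩) = (0.382683 - 0.92388i)·a = 0
new amp(|1⟩) = (0.382683 + 0.92388i)·b = (0.3827 + 0.9239i)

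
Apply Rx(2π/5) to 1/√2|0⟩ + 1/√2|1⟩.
(0.5721 - 0.4156i)|0⟩ + (0.5721 - 0.4156i)|1⟩

Rx(2π/5) = [[cos(θ/2), −i·sin(θ/2)], [−i·sin(θ/2), cos(θ/2)]]; θ = 2π/5, cos(θ/2) ≈ 0.809017, sin(θ/2) ≈ 0.587785.
With a = amp(|0⟩) = 1/√2 and b = amp(|1⟩) = 1/√2:
new amp(|0⟩) = (0.809017)·a + (-0.587785i)·b = (0.5721 - 0.4156i)
new amp(|1⟩) = (-0.587785i)·a + (0.809017)·b = (0.5721 - 0.4156i)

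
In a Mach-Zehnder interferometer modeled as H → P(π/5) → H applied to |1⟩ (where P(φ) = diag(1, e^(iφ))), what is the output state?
(0.09549 - 0.2939i)|0⟩ + (0.9045 + 0.2939i)|1⟩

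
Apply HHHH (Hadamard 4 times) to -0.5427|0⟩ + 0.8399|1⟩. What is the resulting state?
-0.5427|0⟩ + 0.8399|1⟩

H² = I, so an even number of Hadamards cancels: H^4 = I and the state is unchanged.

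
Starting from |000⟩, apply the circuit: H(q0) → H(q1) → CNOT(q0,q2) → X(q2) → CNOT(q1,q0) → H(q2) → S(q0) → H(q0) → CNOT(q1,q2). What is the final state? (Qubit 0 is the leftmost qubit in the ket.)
(0.25 + 0.25i)|000⟩ + (-0.25 + 0.25i)|001⟩ + (0.25 - 0.25i)|010⟩ + (0.25 + 0.25i)|011⟩ + (0.25 - 0.25i)|100⟩ + (-0.25 - 0.25i)|101⟩ + (0.25 + 0.25i)|110⟩ + (0.25 - 0.25i)|111⟩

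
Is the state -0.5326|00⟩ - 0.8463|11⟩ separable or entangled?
Entangled

Writing the state as a|00⟩ + b|01⟩ + c|10⟩ + d|11⟩, it is a product state iff ad − bc = 0.
Here (a, b, c, d) = (-0.5326, 0, 0, -0.8463): ad − bc = (-0.5326)(-0.8463) − (0)(0) = 0.4507 ≠ 0, so the state is entangled.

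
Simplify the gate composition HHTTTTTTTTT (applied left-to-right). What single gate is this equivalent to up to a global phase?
T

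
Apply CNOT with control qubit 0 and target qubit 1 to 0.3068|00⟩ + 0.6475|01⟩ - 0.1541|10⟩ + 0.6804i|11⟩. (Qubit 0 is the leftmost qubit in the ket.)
0.3068|00⟩ + 0.6475|01⟩ + 0.6804i|10⟩ - 0.1541|11⟩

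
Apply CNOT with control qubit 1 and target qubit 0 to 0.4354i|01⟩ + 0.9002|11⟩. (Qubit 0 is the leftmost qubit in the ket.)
0.9002|01⟩ + 0.4354i|11⟩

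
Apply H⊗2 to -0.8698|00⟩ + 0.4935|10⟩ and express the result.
-0.1882|00⟩ - 0.1882|01⟩ - 0.6817|10⟩ - 0.6817|11⟩

H⊗2 gives amp(|y⟩) = (1/2) Σ_x (−1)^(x·y) amp(|x⟩), where x·y is the number of positions in which both x and y have a 1.
|00⟩: (-0.8698 + 0.4935)/2 = -0.1882
|01⟩: (-0.8698 + 0.4935)/2 = -0.1882
|10⟩: (-0.8698 - 0.4935)/2 = -0.6817
|11⟩: (-0.8698 - 0.4935)/2 = -0.6817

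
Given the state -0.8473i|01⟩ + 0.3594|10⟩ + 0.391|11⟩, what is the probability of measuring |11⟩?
0.1529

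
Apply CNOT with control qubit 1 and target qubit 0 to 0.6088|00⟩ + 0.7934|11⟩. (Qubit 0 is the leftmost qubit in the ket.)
0.6088|00⟩ + 0.7934|01⟩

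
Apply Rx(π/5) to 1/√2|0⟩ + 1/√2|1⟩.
(0.6725 - 0.2185i)|0⟩ + (0.6725 - 0.2185i)|1⟩

Rx(π/5) = [[cos(θ/2), −i·sin(θ/2)], [−i·sin(θ/2), cos(θ/2)]]; θ = π/5, cos(θ/2) ≈ 0.951057, sin(θ/2) ≈ 0.309017.
With a = amp(|0⟩) = 1/√2 and b = amp(|1⟩) = 1/√2:
new amp(|0⟩) = (0.951057)·a + (-0.309017i)·b = (0.6725 - 0.2185i)
new amp(|1⟩) = (-0.309017i)·a + (0.951057)·b = (0.6725 - 0.2185i)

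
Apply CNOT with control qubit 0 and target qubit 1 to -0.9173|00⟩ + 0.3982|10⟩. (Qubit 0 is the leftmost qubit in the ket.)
-0.9173|00⟩ + 0.3982|11⟩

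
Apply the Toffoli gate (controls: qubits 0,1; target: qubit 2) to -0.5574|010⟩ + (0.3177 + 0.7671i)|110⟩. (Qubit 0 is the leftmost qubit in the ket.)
-0.5574|010⟩ + (0.3177 + 0.7671i)|111⟩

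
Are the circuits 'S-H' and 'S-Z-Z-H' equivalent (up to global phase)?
Yes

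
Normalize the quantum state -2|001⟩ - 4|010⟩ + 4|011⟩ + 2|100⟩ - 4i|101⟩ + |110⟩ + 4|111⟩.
-0.2341|001⟩ - 0.4682|010⟩ + 0.4682|011⟩ + 0.2341|100⟩ - 0.4682i|101⟩ + 0.117|110⟩ + 0.4682|111⟩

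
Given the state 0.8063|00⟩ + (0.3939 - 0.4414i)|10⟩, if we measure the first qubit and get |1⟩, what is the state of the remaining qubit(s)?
(0.6658 - 0.7461i)|0⟩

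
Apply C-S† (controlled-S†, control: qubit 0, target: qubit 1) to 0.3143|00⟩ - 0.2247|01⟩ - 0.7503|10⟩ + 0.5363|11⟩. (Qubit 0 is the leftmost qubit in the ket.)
0.3143|00⟩ - 0.2247|01⟩ - 0.7503|10⟩ - 0.5363i|11⟩

C-S† leaves the control-|0⟩ kets |00⟩, |01⟩ unchanged and applies S† to qubit 1 on the control-|1⟩ pair (|10⟩, |11⟩).
S† = [[1, 0], [0, -i]].
With a = amp(|10⟩) = -0.7503 and b = amp(|11⟩) = 0.5363:
new amp(|10⟩) = (1)·a = -0.7503
new amp(|11⟩) = (-i)·b = -0.5363i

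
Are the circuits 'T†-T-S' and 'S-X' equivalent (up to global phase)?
No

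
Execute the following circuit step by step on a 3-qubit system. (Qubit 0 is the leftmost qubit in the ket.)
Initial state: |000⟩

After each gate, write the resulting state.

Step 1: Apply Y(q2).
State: i|001⟩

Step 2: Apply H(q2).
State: (1/√2)i|000⟩ - (1/√2)i|001⟩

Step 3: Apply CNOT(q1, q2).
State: (1/√2)i|000⟩ - (1/√2)i|001⟩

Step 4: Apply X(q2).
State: -(1/√2)i|000⟩ + (1/√2)i|001⟩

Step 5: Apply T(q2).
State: -(1/√2)i|000⟩ + (-1/2 + (1/2)i)|001⟩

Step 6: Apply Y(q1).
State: 1/√2|010⟩ + (-1/2 - (1/2)i)|011⟩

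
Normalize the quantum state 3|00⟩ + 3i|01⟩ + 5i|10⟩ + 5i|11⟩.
0.3638|00⟩ + 0.3638i|01⟩ + 0.6063i|10⟩ + 0.6063i|11⟩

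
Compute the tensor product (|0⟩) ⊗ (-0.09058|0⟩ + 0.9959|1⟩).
-0.09058|00⟩ + 0.9959|01⟩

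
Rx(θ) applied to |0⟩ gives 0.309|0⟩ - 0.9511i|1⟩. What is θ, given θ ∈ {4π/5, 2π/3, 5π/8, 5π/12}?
4π/5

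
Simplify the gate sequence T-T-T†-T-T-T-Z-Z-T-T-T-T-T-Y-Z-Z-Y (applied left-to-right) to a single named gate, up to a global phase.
T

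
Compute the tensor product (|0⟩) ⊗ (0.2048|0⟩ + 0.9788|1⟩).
0.2048|00⟩ + 0.9788|01⟩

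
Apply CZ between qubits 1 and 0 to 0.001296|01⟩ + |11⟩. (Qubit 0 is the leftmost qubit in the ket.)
0.001296|01⟩ - |11⟩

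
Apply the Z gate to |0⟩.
|0⟩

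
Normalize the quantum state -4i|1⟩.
-i|1⟩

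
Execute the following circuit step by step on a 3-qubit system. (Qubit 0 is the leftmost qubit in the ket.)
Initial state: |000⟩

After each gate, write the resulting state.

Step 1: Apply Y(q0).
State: i|100⟩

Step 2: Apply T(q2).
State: i|100⟩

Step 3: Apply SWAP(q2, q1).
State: i|100⟩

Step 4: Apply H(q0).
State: (1/√2)i|000⟩ - (1/√2)i|100⟩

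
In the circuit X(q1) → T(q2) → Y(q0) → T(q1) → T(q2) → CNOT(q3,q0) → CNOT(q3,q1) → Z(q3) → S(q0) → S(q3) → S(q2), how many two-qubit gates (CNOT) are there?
2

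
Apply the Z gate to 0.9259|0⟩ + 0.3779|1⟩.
0.9259|0⟩ - 0.3779|1⟩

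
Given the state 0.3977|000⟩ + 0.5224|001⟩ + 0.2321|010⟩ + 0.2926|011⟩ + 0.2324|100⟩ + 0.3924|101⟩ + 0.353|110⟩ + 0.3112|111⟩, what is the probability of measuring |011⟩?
0.08561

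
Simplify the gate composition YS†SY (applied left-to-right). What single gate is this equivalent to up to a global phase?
I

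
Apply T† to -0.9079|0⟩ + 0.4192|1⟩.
-0.9079|0⟩ + (0.2964 - 0.2964i)|1⟩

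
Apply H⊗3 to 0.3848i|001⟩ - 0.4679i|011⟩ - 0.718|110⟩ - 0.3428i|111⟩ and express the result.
(-0.2539 - 0.1506i)|000⟩ + (-0.2539 + 0.1506i)|001⟩ + (0.2539 + 0.4227i)|010⟩ + (0.2539 - 0.4227i)|011⟩ + (0.2539 + 0.09182i)|100⟩ + (0.2539 - 0.09182i)|101⟩ + (-0.2539 + 0.1803i)|110⟩ + (-0.2539 - 0.1803i)|111⟩

H⊗3 gives amp(|y⟩) = (1/2√2) Σ_x (−1)^(x·y) amp(|x⟩), where x·y is the number of positions in which both x and y have a 1.
|000⟩: (0.3848i - 0.4679i - 0.718 - 0.3428i)/(2√2) = (-0.2539 - 0.1506i)
|001⟩: (-0.3848i + 0.4679i - 0.718 + 0.3428i)/(2√2) = (-0.2539 + 0.1506i)
|010⟩: (0.3848i + 0.4679i + 0.718 + 0.3428i)/(2√2) = (0.2539 + 0.4227i)
|011⟩: (-0.3848i - 0.4679i + 0.718 - 0.3428i)/(2√2) = (0.2539 - 0.4227i)
|100⟩: (0.3848i - 0.4679i + 0.718 + 0.3428i)/(2√2) = (0.2539 + 0.09182i)
|101⟩: (-0.3848i + 0.4679i + 0.718 - 0.3428i)/(2√2) = (0.2539 - 0.09182i)
|110⟩: (0.3848i + 0.4679i - 0.718 - 0.3428i)/(2√2) = (-0.2539 + 0.1803i)
|111⟩: (-0.3848i - 0.4679i - 0.718 + 0.3428i)/(2√2) = (-0.2539 - 0.1803i)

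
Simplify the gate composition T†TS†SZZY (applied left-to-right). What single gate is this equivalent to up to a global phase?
Y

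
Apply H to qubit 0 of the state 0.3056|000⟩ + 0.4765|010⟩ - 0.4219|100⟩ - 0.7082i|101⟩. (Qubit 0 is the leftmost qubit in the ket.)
-0.08224|000⟩ - 0.5008i|001⟩ + 0.3369|010⟩ + 0.5144|100⟩ + 0.5008i|101⟩ + 0.3369|110⟩

H on qubit 0 mixes each pair of kets that differ only in qubit 0: amplitudes (a, b) of (|…0…⟩, |…1…⟩) become ((a + b)/√2, (a − b)/√2). Kets absent from the input have amplitude 0.
(|000⟩, |100⟩): (a, b) = (0.3056, -0.4219) → (-0.08224, 0.5144)
(|001⟩, |101⟩): (a, b) = (0, -0.7082i) → (-0.5008i, 0.5008i)
(|010⟩, |110⟩): (a, b) = (0.4765, 0) → (0.3369, 0.3369)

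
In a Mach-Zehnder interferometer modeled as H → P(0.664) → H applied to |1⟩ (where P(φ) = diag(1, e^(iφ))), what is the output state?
(0.1062 - 0.3081i)|0⟩ + (0.8938 + 0.3081i)|1⟩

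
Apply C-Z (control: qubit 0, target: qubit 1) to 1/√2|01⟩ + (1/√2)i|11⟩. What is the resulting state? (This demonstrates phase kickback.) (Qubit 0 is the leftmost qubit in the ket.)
1/√2|01⟩ - (1/√2)i|11⟩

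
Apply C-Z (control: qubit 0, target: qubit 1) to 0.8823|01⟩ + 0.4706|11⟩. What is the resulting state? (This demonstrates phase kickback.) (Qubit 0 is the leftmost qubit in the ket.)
0.8823|01⟩ - 0.4706|11⟩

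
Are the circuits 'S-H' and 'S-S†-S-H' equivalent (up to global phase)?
Yes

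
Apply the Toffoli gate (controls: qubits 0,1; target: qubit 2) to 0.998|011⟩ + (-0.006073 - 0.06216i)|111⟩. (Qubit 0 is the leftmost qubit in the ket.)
0.998|011⟩ + (-0.006073 - 0.06216i)|110⟩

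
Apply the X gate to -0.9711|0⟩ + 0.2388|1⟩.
0.2388|0⟩ - 0.9711|1⟩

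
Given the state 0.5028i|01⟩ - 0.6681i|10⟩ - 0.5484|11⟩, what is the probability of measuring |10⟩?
0.4464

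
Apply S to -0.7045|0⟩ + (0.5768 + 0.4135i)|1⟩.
-0.7045|0⟩ + (-0.4135 + 0.5768i)|1⟩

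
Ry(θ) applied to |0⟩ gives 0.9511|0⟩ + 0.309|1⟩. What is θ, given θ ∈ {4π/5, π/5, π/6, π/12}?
π/5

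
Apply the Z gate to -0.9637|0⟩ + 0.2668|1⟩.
-0.9637|0⟩ - 0.2668|1⟩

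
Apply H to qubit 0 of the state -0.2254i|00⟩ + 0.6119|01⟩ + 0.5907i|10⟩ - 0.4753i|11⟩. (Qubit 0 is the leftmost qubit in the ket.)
0.2583i|00⟩ + (0.4327 - 0.3361i)|01⟩ - 0.5771i|10⟩ + (0.4327 + 0.3361i)|11⟩

H on qubit 0 mixes each pair of kets that differ only in qubit 0: amplitudes (a, b) of (|…0…⟩, |…1…⟩) become ((a + b)/√2, (a − b)/√2). Kets absent from the input have amplitude 0.
(|00⟩, |10⟩): (a, b) = (-0.2254i, 0.5907i) → (0.2583i, -0.5771i)
(|01⟩, |11⟩): (a, b) = (0.6119, -0.4753i) → ((0.4327 - 0.3361i), (0.4327 + 0.3361i))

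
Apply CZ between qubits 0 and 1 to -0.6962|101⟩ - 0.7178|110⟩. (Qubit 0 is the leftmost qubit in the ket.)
-0.6962|101⟩ + 0.7178|110⟩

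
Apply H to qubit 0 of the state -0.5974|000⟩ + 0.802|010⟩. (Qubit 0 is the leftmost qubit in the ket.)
-0.4224|000⟩ + 0.5671|010⟩ - 0.4224|100⟩ + 0.5671|110⟩

H on qubit 0 mixes each pair of kets that differ only in qubit 0: amplitudes (a, b) of (|…0…⟩, |…1…⟩) become ((a + b)/√2, (a − b)/√2). Kets absent from the input have amplitude 0.
(|000⟩, |100⟩): (a, b) = (-0.5974, 0) → (-0.4224, -0.4224)
(|010⟩, |110⟩): (a, b) = (0.802, 0) → (0.5671, 0.5671)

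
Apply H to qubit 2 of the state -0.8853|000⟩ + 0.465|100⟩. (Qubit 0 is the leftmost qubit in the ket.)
-0.626|000⟩ - 0.626|001⟩ + 0.3288|100⟩ + 0.3288|101⟩

H on qubit 2 mixes each pair of kets that differ only in qubit 2: amplitudes (a, b) of (|…0…⟩, |…1…⟩) become ((a + b)/√2, (a − b)/√2). Kets absent from the input have amplitude 0.
(|000⟩, |001⟩): (a, b) = (-0.8853, 0) → (-0.626, -0.626)
(|100⟩, |101⟩): (a, b) = (0.465, 0) → (0.3288, 0.3288)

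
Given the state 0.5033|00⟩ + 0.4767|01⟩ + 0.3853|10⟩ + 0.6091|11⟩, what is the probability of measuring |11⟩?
0.371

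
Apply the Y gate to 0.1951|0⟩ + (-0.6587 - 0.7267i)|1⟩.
(-0.7267 + 0.6587i)|0⟩ + 0.1951i|1⟩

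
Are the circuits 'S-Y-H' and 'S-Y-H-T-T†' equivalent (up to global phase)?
Yes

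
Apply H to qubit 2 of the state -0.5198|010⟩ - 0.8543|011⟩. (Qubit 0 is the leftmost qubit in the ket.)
-0.9716|010⟩ + 0.2365|011⟩

H on qubit 2 mixes each pair of kets that differ only in qubit 2: amplitudes (a, b) of (|…0…⟩, |…1…⟩) become ((a + b)/√2, (a − b)/√2). Kets absent from the input have amplitude 0.
(|010⟩, |011⟩): (a, b) = (-0.5198, -0.8543) → (-0.9716, 0.2365)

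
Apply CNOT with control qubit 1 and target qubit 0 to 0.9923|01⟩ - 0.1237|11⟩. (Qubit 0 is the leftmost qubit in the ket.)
-0.1237|01⟩ + 0.9923|11⟩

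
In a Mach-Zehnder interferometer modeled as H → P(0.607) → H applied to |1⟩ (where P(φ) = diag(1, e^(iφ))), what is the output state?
(0.08932 - 0.2852i)|0⟩ + (0.9107 + 0.2852i)|1⟩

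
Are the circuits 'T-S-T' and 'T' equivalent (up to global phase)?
No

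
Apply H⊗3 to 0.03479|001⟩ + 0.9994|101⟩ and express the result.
0.3656|000⟩ - 0.3656|001⟩ + 0.3656|010⟩ - 0.3656|011⟩ - 0.341|100⟩ + 0.341|101⟩ - 0.341|110⟩ + 0.341|111⟩

H⊗3 gives amp(|y⟩) = (1/2√2) Σ_x (−1)^(x·y) amp(|x⟩), where x·y is the number of positions in which both x and y have a 1.
|000⟩: (0.03479 + 0.9994)/(2√2) = 0.3656
|001⟩: (-0.03479 - 0.9994)/(2√2) = -0.3656
|010⟩: (0.03479 + 0.9994)/(2√2) = 0.3656
|011⟩: (-0.03479 - 0.9994)/(2√2) = -0.3656
|100⟩: (0.03479 - 0.9994)/(2√2) = -0.341
|101⟩: (-0.03479 + 0.9994)/(2√2) = 0.341
|110⟩: (0.03479 - 0.9994)/(2√2) = -0.341
|111⟩: (-0.03479 + 0.9994)/(2√2) = 0.341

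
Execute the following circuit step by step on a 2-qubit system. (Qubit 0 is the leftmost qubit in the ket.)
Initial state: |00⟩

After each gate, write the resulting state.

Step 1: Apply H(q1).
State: 1/√2|00⟩ + 1/√2|01⟩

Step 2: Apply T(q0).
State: 1/√2|00⟩ + 1/√2|01⟩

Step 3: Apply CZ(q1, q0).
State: 1/√2|00⟩ + 1/√2|01⟩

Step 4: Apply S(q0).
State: 1/√2|00⟩ + 1/√2|01⟩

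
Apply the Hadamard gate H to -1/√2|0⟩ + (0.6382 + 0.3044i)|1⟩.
(-0.04872 + 0.2152i)|0⟩ + (-0.9513 - 0.2152i)|1⟩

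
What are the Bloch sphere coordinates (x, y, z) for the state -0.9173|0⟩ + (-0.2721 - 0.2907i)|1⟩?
(0.4992, 0.5333, 0.6829)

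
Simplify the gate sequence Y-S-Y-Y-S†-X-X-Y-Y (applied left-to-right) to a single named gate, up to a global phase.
Y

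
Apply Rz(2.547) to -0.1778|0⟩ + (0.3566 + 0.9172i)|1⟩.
(-0.05208 + 0.17i)|0⟩ + (-0.7725 + 0.6096i)|1⟩

Rz(2.547) = [[e^(−iθ/2), 0], [0, e^(iθ/2)]] with e^(±iθ/2) = cos(θ/2) ± i·sin(θ/2); θ = 2.547, cos(θ/2) ≈ 0.292936, sin(θ/2) ≈ 0.956132.
With a = amp(|0⟩) = -0.1778 and b = amp(|1⟩) = (0.3566 + 0.9172i):
new amp(|0⟩) = (0.292936 - 0.956132i)·a = (-0.05208 + 0.17i)
new amp(|1⟩) = (0.292936 + 0.956132i)·b = (-0.7725 + 0.6096i)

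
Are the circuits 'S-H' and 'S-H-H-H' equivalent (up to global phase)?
Yes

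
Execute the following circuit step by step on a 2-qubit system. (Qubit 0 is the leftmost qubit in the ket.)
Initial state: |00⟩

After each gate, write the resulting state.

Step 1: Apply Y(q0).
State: i|10⟩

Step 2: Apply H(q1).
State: (1/√2)i|10⟩ + (1/√2)i|11⟩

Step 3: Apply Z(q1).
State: (1/√2)i|10⟩ - (1/√2)i|11⟩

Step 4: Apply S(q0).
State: -1/√2|10⟩ + 1/√2|11⟩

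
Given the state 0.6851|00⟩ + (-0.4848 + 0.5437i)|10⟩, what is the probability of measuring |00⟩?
0.4694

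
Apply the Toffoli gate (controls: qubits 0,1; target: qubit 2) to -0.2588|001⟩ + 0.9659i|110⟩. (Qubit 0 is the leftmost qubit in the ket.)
-0.2588|001⟩ + 0.9659i|111⟩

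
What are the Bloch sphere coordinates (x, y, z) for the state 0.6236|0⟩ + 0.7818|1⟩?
(0.9751, 0, -0.2223)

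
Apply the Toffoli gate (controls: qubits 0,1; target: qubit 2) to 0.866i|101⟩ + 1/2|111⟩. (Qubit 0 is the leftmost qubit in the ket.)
0.866i|101⟩ + 1/2|110⟩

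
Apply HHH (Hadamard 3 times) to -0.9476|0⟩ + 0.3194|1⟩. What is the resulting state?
-0.4442|0⟩ - 0.8959|1⟩

H² = I, so H^3 = H: a single Hadamard. With (a, b) = (-0.9476, 0.3194), H gives ((a + b)/√2, (a − b)/√2) = (-0.4442, -0.8959).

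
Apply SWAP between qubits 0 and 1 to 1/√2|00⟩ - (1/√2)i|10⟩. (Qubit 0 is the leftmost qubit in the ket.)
1/√2|00⟩ - (1/√2)i|01⟩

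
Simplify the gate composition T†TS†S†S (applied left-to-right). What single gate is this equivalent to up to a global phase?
S†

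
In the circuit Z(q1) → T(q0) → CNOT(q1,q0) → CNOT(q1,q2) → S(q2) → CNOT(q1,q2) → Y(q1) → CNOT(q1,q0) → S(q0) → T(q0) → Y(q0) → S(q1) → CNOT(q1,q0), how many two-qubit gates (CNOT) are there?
5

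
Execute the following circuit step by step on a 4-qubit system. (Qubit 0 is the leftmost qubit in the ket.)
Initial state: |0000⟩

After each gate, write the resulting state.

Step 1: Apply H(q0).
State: 1/√2|0000⟩ + 1/√2|1000⟩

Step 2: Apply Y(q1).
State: (1/√2)i|0100⟩ + (1/√2)i|1100⟩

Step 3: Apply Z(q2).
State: (1/√2)i|0100⟩ + (1/√2)i|1100⟩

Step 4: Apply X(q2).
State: (1/√2)i|0110⟩ + (1/√2)i|1110⟩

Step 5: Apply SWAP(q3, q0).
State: (1/√2)i|0110⟩ + (1/√2)i|0111⟩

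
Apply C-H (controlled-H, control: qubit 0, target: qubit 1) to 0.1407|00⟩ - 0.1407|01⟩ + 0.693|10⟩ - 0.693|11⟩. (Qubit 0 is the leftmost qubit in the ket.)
0.1407|00⟩ - 0.1407|01⟩ + 0.98|11⟩

C-H leaves the control-|0⟩ kets |00⟩, |01⟩ unchanged and applies H to qubit 1 on the control-|1⟩ pair (|10⟩, |11⟩).
H = [[1/√2, 1/√2], [1/√2, -1/√2]].
With a = amp(|10⟩) = 0.693 and b = amp(|11⟩) = -0.693:
new amp(|10⟩) = (1/√2)·a + (1/√2)·b = 0
new amp(|11⟩) = (1/√2)·a + (-1/√2)·b = 0.98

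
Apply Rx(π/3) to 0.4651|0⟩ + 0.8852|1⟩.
(0.4028 - 0.4426i)|0⟩ + (0.7666 - 0.2326i)|1⟩

Rx(π/3) = [[cos(θ/2), −i·sin(θ/2)], [−i·sin(θ/2), cos(θ/2)]]; θ = π/3, cos(θ/2) ≈ 0.866025, sin(θ/2) ≈ 0.5.
With a = amp(|0⟩) = 0.4651 and b = amp(|1⟩) = 0.8852:
new amp(|0⟩) = (0.866025)·a + (-0.5i)·b = (0.4028 - 0.4426i)
new amp(|1⟩) = (-0.5i)·a + (0.866025)·b = (0.7666 - 0.2326i)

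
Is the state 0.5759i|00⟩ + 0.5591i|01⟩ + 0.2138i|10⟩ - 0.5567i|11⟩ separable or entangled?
Entangled

Writing the state as a|00⟩ + b|01⟩ + c|10⟩ + d|11⟩, it is a product state iff ad − bc = 0.
Here (a, b, c, d) = (0.5759i, 0.5591i, 0.2138i, -0.5567i): ad − bc = (0.5759i)(-0.5567i) − (0.5591i)(0.2138i) = 0.4401 ≠ 0, so the state is entangled.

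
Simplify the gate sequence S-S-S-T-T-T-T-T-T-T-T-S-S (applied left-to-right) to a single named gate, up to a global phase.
S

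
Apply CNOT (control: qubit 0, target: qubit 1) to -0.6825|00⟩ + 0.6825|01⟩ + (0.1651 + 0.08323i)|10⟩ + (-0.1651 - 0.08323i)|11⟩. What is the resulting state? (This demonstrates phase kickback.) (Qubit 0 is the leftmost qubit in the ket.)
-0.6825|00⟩ + 0.6825|01⟩ + (-0.1651 - 0.08323i)|10⟩ + (0.1651 + 0.08323i)|11⟩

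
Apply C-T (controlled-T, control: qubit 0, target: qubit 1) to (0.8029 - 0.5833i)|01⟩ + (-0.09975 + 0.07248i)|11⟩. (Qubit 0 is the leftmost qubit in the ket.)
(0.8029 - 0.5833i)|01⟩ + (-0.1218 - 0.01928i)|11⟩

C-T leaves the control-|0⟩ kets |00⟩, |01⟩ unchanged and applies T to qubit 1 on the control-|1⟩ pair (|10⟩, |11⟩).
T = [[1, 0], [0, (1/√2 + (1/√2)i)]].
With a = amp(|10⟩) = 0 and b = amp(|11⟩) = (-0.09975 + 0.07248i):
new amp(|10⟩) = (1)·a = 0
new amp(|11⟩) = (1/√2 + (1/√2)i)·b = (-0.1218 - 0.01928i)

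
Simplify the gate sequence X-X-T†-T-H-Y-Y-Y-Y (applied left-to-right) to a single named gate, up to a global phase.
H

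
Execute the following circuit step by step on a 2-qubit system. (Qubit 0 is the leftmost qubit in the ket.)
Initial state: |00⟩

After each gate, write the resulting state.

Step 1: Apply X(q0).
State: |10⟩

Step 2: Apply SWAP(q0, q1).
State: |01⟩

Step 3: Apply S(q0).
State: |01⟩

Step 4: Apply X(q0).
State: |11⟩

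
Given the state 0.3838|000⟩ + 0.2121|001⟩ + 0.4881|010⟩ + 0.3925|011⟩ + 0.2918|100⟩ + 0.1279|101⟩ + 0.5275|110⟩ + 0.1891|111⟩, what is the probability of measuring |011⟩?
0.1541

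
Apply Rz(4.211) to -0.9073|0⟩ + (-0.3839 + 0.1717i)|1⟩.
(0.4623 + 0.7807i)|0⟩ + (0.0479 - 0.4178i)|1⟩

Rz(4.211) = [[e^(−iθ/2), 0], [0, e^(iθ/2)]] with e^(±iθ/2) = cos(θ/2) ± i·sin(θ/2); θ = 4.211, cos(θ/2) ≈ -0.509586, sin(θ/2) ≈ 0.86042.
With a = amp(|0⟩) = -0.9073 and b = amp(|1⟩) = (-0.3839 + 0.1717i):
new amp(|0⟩) = (-0.509586 - 0.86042i)·a = (0.4623 + 0.7807i)
new amp(|1⟩) = (-0.509586 + 0.86042i)·b = (0.0479 - 0.4178i)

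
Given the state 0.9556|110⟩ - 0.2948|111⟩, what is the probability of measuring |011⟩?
0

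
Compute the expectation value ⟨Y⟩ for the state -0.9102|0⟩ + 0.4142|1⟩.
0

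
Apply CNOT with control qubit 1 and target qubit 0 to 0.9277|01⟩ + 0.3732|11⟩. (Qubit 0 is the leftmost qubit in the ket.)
0.3732|01⟩ + 0.9277|11⟩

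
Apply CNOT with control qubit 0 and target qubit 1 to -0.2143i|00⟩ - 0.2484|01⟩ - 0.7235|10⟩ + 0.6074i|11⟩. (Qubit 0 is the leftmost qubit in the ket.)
-0.2143i|00⟩ - 0.2484|01⟩ + 0.6074i|10⟩ - 0.7235|11⟩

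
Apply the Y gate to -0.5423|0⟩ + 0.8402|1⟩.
-0.8402i|0⟩ - 0.5423i|1⟩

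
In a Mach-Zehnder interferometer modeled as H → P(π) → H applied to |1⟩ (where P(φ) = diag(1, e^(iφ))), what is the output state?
|0⟩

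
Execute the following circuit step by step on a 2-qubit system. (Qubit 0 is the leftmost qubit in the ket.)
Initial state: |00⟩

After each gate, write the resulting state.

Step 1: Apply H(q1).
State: 1/√2|00⟩ + 1/√2|01⟩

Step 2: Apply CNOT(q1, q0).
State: 1/√2|00⟩ + 1/√2|11⟩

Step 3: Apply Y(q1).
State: (1/√2)i|01⟩ - (1/√2)i|10⟩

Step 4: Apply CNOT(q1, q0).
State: -(1/√2)i|10⟩ + (1/√2)i|11⟩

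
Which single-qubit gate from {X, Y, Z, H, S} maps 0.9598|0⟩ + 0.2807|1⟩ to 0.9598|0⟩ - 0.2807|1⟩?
Z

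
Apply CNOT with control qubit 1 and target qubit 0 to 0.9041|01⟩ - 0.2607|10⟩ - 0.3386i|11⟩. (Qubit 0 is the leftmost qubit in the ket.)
-0.3386i|01⟩ - 0.2607|10⟩ + 0.9041|11⟩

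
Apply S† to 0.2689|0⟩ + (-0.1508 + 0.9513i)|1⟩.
0.2689|0⟩ + (0.9513 + 0.1508i)|1⟩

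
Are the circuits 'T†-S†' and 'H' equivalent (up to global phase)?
No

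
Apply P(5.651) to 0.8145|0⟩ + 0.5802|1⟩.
0.8145|0⟩ + (0.4681 - 0.3428i)|1⟩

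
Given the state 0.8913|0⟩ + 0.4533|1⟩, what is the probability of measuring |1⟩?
0.2055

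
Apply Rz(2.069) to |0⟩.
(0.511 - 0.8596i)|0⟩

Rz(2.069) = [[e^(−iθ/2), 0], [0, e^(iθ/2)]] with e^(±iθ/2) = cos(θ/2) ± i·sin(θ/2); θ = 2.069, cos(θ/2) ≈ 0.510956, sin(θ/2) ≈ 0.859607.
With a = amp(|0⟩) = 1 and b = amp(|1⟩) = 0:
new amp(|0⟩) = (0.510956 - 0.859607i)·a = (0.511 - 0.8596i)
new amp(|1⟩) = (0.510956 + 0.859607i)·b = 0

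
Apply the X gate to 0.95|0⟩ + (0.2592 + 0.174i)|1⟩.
(0.2592 + 0.174i)|0⟩ + 0.95|1⟩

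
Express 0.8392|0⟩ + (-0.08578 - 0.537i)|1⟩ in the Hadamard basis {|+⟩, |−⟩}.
(0.5327 - 0.3797i)|+⟩ + (0.6541 + 0.3797i)|−⟩

With |ψ⟩ = α|0⟩ + β|1⟩, the Hadamard-basis coefficients are ⟨+|ψ⟩ = (α + β)/√2 and ⟨−|ψ⟩ = (α − β)/√2.
Here α = 0.8392, β = (-0.08578 - 0.537i): (α + β)/√2 = (0.5327 - 0.3797i), (α − β)/√2 = (0.6541 + 0.3797i).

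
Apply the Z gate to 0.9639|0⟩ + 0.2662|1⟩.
0.9639|0⟩ - 0.2662|1⟩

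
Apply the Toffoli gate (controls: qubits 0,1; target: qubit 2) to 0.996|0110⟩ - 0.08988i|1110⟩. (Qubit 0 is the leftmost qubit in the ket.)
0.996|0110⟩ - 0.08988i|1100⟩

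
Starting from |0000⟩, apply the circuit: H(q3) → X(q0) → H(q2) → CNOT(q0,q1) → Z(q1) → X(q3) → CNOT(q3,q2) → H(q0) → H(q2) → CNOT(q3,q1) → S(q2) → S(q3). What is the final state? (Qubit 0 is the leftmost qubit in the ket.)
-(1/2)i|0001⟩ - 1/2|0100⟩ + (1/2)i|1001⟩ + 1/2|1100⟩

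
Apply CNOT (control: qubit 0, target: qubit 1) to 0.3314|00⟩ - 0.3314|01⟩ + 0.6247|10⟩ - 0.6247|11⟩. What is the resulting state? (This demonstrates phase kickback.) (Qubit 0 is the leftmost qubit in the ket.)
0.3314|00⟩ - 0.3314|01⟩ - 0.6247|10⟩ + 0.6247|11⟩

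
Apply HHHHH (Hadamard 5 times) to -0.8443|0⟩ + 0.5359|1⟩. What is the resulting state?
-0.2181|0⟩ - 0.9759|1⟩

H² = I, so H^5 = H: a single Hadamard. With (a, b) = (-0.8443, 0.5359), H gives ((a + b)/√2, (a − b)/√2) = (-0.2181, -0.9759).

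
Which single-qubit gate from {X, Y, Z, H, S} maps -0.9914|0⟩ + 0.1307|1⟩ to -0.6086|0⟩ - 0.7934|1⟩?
H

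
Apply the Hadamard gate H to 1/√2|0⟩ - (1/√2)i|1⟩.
(1/2 - (1/2)i)|0⟩ + (1/2 + (1/2)i)|1⟩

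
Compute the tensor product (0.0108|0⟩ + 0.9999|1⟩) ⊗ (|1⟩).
0.0108|01⟩ + 0.9999|11⟩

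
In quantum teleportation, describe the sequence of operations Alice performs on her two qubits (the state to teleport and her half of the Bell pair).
CNOT (state → Bell), then H on state qubit, then measure both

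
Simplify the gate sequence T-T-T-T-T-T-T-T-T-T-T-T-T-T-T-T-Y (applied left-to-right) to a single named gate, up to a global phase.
Y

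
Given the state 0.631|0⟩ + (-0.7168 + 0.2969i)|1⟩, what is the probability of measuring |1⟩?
0.602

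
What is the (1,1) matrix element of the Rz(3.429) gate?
(-0.1432 + 0.9897i)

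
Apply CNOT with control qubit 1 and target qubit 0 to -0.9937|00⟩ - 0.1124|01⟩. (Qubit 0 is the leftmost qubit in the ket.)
-0.9937|00⟩ - 0.1124|11⟩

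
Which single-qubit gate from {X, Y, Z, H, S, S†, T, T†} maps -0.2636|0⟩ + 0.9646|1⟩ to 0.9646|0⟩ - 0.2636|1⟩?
X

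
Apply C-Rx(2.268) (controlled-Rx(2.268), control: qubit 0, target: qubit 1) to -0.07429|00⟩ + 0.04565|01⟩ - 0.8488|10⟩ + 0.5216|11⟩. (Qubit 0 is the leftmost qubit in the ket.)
-0.07429|00⟩ + 0.04565|01⟩ + (-0.3591 - 0.4726i)|10⟩ + (0.2207 + 0.7691i)|11⟩

C-Rx(2.268) leaves the control-|0⟩ kets |00⟩, |01⟩ unchanged and applies Rx(2.268) to qubit 1 on the control-|1⟩ pair (|10⟩, |11⟩).
Rx(2.268) = [[cos(θ/2), −i·sin(θ/2)], [−i·sin(θ/2), cos(θ/2)]]; θ = 2.268, cos(θ/2) ≈ 0.423039, sin(θ/2) ≈ 0.906112.
With a = amp(|10⟩) = -0.8488 and b = amp(|11⟩) = 0.5216:
new amp(|10⟩) = (0.423039)·a + (-0.906112i)·b = (-0.3591 - 0.4726i)
new amp(|11⟩) = (-0.906112i)·a + (0.423039)·b = (0.2207 + 0.7691i)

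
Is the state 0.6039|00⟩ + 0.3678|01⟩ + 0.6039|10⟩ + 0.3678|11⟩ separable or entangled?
Separable

Writing the state as a|00⟩ + b|01⟩ + c|10⟩ + d|11⟩, it is a product state iff ad − bc = 0.
Here (a, b, c, d) = (0.6039, 0.3678, 0.6039, 0.3678): ad − bc = (0.6039)(0.3678) − (0.3678)(0.6039) = 0, so the state is separable.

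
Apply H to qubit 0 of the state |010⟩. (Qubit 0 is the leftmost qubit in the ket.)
1/√2|010⟩ + 1/√2|110⟩

H on qubit 0 mixes each pair of kets that differ only in qubit 0: amplitudes (a, b) of (|…0…⟩, |…1…⟩) become ((a + b)/√2, (a − b)/√2). Kets absent from the input have amplitude 0.
(|010⟩, |110⟩): (a, b) = (1, 0) → (1/√2, 1/√2)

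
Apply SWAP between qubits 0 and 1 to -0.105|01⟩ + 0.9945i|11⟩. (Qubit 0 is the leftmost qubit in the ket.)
-0.105|10⟩ + 0.9945i|11⟩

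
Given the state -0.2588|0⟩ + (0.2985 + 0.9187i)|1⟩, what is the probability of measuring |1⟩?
0.9331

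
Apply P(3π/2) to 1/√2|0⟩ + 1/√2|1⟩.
1/√2|0⟩ - (1/√2)i|1⟩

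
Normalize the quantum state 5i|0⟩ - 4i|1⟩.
0.7809i|0⟩ - 0.6247i|1⟩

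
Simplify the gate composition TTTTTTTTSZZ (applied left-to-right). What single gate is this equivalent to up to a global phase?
S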